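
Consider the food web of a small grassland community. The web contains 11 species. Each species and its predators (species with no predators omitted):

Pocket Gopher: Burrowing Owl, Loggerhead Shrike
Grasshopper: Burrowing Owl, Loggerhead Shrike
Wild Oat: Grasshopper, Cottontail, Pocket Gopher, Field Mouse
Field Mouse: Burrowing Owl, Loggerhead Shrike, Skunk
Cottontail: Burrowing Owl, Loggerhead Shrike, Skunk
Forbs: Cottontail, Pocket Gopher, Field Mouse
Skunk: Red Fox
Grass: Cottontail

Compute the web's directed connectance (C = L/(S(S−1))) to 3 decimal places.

The web has S = 11 species and L = 19 feeding links.
C = L / (S(S−1)) = 19 / 110 = 0.1727 ≈ 0.173.

C = 0.173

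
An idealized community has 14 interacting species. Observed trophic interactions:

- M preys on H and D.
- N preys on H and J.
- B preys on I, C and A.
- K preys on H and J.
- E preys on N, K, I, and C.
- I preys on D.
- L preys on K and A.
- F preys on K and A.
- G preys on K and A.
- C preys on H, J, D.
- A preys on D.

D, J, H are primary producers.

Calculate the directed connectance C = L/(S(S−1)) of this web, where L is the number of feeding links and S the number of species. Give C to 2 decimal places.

C = 0.13

The web has S = 14 species and L = 24 feeding links.
C = L / (S(S−1)) = 24 / 182 = 0.1319 ≈ 0.13.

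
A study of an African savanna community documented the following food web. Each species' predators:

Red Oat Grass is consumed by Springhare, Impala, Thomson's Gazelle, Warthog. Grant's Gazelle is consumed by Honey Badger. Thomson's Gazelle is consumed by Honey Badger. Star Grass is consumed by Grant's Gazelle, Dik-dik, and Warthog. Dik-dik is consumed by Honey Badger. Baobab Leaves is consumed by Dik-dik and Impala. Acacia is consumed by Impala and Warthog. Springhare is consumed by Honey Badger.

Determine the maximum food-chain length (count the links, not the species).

2 links

One longest chain: Baobab Leaves → Dik-dik → Honey Badger.
It has 3 species and 2 links.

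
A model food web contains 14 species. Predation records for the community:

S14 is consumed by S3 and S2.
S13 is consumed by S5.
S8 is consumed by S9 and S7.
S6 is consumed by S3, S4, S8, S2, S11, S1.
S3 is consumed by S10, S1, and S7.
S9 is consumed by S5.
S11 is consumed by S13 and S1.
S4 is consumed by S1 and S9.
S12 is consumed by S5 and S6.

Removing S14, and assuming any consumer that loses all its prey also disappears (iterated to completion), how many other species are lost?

0

Remove S14.
Every predator of it retains at least one other prey: S3 still has S6; S2 still has S6.
No consumer loses all prey, so no secondary extinctions occur.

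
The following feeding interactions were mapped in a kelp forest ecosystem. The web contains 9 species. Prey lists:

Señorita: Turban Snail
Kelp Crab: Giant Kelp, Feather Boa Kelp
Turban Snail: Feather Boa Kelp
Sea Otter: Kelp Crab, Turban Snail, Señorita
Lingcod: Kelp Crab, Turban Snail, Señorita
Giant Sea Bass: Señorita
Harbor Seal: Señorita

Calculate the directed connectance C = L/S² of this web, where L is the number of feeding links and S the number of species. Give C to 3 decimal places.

The web has S = 9 species and L = 12 feeding links.
C = L / S² = 12 / 81 = 0.1481 ≈ 0.148.

C = 0.148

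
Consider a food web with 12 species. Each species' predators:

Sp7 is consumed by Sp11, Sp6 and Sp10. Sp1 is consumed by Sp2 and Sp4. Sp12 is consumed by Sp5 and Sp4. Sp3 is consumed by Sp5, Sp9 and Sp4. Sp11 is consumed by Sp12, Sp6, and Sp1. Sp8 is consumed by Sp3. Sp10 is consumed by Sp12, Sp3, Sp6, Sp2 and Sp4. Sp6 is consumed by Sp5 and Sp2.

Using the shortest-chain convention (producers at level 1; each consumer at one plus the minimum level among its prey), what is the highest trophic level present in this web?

3

Producers (level 1): Sp7, Sp8.
Following each consumer down to its lowest-level prey: Sp7 → Sp10 → Sp2 (levels 1 through 3).
All prey of Sp2 (Sp10 2, Sp6 2, Sp1 3) are at level 2 or above, so Sp2 is at level 1 + 2 = 3.
Every consumer has at least one prey at level 2 or below, so none exceeds level 3.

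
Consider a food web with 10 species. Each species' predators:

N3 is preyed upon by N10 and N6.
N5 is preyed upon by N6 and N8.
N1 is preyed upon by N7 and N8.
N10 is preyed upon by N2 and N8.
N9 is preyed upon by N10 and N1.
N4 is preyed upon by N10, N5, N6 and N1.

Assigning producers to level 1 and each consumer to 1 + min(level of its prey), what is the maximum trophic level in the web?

Producers (level 1): N3, N4, N9.
Following each consumer down to its lowest-level prey: N4 → N5 → N8 (levels 1 through 3).
All prey of N8 (N5 2, N10 2, N1 2) are at level 2 or above, so N8 is at level 1 + 2 = 3.
Every consumer has at least one prey at level 2 or below, so none exceeds level 3.

3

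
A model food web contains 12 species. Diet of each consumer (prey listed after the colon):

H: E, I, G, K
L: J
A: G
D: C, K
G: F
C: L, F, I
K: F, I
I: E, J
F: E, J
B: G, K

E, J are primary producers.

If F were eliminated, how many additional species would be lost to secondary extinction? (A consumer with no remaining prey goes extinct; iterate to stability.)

2

Remove F.
Round 1: G (all prey gone) → extinct.
Round 2: A (all prey gone) → extinct.
No further losses. Total secondary extinctions: 2.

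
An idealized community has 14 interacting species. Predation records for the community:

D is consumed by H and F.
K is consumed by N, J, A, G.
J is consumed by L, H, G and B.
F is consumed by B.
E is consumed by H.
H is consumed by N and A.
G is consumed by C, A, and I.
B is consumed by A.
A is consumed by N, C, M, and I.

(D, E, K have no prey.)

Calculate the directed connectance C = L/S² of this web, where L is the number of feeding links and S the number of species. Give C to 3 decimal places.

C = 0.112

The web has S = 14 species and L = 22 feeding links.
C = L / S² = 22 / 196 = 0.1122 ≈ 0.112.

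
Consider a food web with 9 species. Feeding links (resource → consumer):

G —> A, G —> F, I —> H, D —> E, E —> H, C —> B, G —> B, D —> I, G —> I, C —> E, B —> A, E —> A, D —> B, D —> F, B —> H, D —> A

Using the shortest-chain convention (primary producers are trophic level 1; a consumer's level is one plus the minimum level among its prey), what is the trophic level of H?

Trophic level 3

D is a producer → level 1.
B eats D → level 2.
H eats B → level 3.
No prey of H is below level 2, so 3 is the minimum.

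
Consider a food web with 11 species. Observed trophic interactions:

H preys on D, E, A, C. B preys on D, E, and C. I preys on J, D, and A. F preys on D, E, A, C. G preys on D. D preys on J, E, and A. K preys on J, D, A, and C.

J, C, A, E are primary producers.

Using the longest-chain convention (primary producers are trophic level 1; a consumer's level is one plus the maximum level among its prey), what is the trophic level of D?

Trophic level 2

J is a producer → level 1.
D eats J (level 1); other prey at levels: A 1, E 1 → level 2.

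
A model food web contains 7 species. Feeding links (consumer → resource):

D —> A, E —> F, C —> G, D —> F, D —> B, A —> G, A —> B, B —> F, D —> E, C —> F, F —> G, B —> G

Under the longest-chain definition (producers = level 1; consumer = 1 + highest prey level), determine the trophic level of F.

G is a producer → level 1.
F eats G → level 2.

Trophic level 2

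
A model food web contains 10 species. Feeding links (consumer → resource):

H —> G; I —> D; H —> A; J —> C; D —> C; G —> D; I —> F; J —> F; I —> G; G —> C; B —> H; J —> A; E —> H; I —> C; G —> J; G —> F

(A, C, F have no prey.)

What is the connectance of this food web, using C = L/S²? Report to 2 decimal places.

The web has S = 10 species and L = 16 feeding links.
C = L / S² = 16 / 100 = 0.1600 ≈ 0.16.

C = 0.16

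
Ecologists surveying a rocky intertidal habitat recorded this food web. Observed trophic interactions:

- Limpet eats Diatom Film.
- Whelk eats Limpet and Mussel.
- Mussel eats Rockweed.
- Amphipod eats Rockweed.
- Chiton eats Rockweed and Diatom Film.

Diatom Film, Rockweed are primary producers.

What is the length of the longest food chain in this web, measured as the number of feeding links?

One longest chain: Diatom Film → Limpet → Whelk.
It has 3 species and 2 links.

2 links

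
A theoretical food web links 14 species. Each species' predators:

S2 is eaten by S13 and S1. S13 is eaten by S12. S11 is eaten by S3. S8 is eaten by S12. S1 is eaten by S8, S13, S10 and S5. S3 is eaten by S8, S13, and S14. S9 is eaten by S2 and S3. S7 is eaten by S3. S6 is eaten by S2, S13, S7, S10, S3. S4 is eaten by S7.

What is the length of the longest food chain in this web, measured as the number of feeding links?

4 links

One longest chain: S6 → S2 → S1 → S13 → S12.
It has 5 species and 4 links.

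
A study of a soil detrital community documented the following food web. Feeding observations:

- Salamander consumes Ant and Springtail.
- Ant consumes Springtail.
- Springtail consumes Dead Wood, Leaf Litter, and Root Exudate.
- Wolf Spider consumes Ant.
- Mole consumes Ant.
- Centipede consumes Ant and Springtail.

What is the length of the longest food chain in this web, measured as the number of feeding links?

One longest chain: Dead Wood → Springtail → Ant → Salamander.
It has 4 species and 3 links.

3 links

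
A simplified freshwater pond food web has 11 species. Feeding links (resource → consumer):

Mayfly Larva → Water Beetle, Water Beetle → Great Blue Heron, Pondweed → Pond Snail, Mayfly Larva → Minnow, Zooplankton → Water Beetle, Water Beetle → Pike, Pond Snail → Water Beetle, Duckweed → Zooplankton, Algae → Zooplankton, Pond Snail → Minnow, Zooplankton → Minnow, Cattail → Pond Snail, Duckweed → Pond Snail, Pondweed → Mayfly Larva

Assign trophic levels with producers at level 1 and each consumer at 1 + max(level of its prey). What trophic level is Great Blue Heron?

Trophic level 4

Pondweed is a producer → level 1.
Mayfly Larva eats Pondweed → level 2.
Water Beetle eats Mayfly Larva (level 2); other prey at levels: Pond Snail 2, Zooplankton 2 → level 3.
Great Blue Heron eats Water Beetle → level 4.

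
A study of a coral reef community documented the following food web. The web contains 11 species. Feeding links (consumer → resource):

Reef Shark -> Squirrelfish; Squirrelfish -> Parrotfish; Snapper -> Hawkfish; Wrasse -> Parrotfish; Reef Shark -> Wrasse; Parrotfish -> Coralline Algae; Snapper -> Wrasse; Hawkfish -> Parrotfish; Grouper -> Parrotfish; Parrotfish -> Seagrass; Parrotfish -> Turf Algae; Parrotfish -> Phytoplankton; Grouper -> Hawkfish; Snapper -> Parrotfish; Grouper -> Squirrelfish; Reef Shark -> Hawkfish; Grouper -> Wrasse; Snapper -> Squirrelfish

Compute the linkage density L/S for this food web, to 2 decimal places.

L/S = 1.64

There are L = 18 links among S = 11 species.
L/S = 18/11 = 1.6364 ≈ 1.64.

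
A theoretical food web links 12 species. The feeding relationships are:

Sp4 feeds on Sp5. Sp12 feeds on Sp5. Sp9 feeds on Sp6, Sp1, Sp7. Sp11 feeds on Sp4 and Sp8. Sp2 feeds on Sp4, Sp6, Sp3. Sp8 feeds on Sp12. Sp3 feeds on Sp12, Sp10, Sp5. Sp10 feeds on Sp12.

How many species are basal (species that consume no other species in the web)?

4

Basal species (no prey listed): Sp1, Sp6, Sp5, Sp7.
Count: 4.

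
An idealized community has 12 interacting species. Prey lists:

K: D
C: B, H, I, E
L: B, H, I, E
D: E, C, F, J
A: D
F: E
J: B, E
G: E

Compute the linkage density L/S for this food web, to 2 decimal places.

There are L = 18 links among S = 12 species.
L/S = 18/12 = 1.5000 ≈ 1.50.

L/S = 1.50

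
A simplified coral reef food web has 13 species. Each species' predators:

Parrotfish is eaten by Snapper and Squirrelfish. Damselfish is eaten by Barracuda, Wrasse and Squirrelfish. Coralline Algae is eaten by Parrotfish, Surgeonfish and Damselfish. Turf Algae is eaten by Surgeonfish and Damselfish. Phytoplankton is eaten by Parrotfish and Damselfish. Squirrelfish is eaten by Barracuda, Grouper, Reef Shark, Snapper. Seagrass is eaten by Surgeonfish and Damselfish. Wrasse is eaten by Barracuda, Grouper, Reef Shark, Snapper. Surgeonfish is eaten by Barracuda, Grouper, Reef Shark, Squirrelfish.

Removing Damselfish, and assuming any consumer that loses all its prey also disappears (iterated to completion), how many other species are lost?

Remove Damselfish.
Round 1: Wrasse (all prey gone) → extinct.
No further losses. Total secondary extinctions: 1.

1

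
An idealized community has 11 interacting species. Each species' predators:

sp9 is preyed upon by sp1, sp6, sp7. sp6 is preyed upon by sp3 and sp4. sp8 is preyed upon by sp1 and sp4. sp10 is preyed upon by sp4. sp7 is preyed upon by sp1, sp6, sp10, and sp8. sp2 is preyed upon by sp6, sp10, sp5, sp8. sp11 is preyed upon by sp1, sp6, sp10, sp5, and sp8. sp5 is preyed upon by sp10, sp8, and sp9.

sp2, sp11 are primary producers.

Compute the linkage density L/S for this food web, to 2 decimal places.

There are L = 24 links among S = 11 species.
L/S = 24/11 = 2.1818 ≈ 2.18.

L/S = 2.18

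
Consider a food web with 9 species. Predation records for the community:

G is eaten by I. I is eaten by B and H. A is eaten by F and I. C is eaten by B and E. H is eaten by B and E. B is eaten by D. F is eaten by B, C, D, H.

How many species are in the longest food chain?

One longest chain: G → I → H → B → D.
It has 5 species and 4 links.

5 species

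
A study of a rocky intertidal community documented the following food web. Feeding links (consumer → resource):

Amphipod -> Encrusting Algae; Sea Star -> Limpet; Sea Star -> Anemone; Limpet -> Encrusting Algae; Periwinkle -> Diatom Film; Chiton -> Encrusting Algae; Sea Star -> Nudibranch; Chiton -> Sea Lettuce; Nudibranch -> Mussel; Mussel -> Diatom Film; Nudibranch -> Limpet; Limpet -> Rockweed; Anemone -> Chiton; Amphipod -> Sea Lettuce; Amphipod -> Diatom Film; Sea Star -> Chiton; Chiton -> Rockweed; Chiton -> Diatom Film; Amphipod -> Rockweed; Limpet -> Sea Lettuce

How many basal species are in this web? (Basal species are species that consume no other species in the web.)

4

Basal species (no prey listed): Encrusting Algae, Rockweed, Sea Lettuce, Diatom Film.
Count: 4.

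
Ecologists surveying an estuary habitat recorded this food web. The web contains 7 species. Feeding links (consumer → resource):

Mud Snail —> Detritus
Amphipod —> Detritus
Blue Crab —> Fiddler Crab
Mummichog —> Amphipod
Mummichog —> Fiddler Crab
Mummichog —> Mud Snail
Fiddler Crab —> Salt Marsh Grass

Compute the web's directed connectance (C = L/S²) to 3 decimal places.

The web has S = 7 species and L = 7 feeding links.
C = L / S² = 7 / 49 = 0.1429 ≈ 0.143.

C = 0.143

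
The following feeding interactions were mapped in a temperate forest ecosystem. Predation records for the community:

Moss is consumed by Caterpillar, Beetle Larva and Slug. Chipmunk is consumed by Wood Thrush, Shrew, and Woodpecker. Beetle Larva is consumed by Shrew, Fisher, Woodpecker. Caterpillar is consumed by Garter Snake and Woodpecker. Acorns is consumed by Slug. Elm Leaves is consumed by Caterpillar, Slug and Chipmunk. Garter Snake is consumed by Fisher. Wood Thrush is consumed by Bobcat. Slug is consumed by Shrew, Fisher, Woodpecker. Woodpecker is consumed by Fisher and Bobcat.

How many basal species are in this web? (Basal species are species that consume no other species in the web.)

Basal species (no prey listed): Acorns, Elm Leaves, Moss.
Count: 3.

3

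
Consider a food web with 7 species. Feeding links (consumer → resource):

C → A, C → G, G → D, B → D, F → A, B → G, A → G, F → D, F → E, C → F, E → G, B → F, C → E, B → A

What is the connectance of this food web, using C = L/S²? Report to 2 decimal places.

The web has S = 7 species and L = 14 feeding links.
C = L / S² = 14 / 49 = 0.2857 ≈ 0.29.

C = 0.29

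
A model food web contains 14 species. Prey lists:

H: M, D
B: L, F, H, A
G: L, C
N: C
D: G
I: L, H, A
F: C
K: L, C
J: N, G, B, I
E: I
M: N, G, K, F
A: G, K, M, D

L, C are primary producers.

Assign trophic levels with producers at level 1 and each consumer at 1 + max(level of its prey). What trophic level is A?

Trophic level 4

C is a producer → level 1.
N eats C → level 2.
M eats N (level 2); other prey at levels: G 2, K 2, F 2 → level 3.
A eats M (level 3); other prey at levels: G 2, K 2, D 3 → level 4.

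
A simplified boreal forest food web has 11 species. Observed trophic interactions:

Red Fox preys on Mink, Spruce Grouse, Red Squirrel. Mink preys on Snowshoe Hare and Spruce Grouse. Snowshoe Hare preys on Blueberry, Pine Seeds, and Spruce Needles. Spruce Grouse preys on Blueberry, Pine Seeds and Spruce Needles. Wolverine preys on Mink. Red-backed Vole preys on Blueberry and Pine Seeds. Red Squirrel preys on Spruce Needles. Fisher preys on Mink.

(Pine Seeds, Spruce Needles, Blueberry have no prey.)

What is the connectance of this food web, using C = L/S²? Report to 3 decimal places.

The web has S = 11 species and L = 16 feeding links.
C = L / S² = 16 / 121 = 0.1322 ≈ 0.132.

C = 0.132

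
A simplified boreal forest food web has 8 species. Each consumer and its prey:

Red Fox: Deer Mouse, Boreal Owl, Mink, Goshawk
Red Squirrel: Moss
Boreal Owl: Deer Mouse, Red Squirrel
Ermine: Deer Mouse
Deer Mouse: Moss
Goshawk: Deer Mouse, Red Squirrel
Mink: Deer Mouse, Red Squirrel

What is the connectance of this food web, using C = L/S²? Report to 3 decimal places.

The web has S = 8 species and L = 13 feeding links.
C = L / S² = 13 / 64 = 0.2031 ≈ 0.203.

C = 0.203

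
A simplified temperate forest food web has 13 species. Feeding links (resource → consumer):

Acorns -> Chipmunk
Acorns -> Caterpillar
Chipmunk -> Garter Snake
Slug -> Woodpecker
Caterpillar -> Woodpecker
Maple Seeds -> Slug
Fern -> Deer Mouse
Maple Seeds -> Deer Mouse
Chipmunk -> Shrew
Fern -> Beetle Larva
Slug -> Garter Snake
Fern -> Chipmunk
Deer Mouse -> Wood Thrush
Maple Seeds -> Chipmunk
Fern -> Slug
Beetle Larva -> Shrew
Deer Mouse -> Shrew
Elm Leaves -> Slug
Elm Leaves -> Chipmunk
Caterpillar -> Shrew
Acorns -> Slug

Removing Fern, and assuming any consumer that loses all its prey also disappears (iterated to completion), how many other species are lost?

Remove Fern.
Round 1: Beetle Larva (all prey gone) → extinct.
No further losses. Total secondary extinctions: 1.

1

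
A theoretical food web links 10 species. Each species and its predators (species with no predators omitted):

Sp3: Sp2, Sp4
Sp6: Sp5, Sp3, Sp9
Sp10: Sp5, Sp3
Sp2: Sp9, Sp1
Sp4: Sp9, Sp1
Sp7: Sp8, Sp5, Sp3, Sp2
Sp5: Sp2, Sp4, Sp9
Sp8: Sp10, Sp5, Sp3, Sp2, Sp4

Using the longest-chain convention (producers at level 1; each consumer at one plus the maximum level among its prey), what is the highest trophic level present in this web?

Producers (level 1): Sp6, Sp7.
Sp7 → Sp8 → Sp10 → Sp5 → Sp2 → Sp9 gives Sp9 level 6.
No species has a prey at level 6, so no species reaches level 7.

6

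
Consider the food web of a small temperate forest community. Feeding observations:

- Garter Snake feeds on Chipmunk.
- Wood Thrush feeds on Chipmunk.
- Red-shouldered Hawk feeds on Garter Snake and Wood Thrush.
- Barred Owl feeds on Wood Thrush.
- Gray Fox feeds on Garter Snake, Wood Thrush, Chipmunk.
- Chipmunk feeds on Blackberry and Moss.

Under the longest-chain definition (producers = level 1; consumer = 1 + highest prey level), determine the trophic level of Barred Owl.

Trophic level 4

Blackberry is a producer → level 1.
Chipmunk eats Blackberry (level 1); other prey at levels: Moss 1 → level 2.
Wood Thrush eats Chipmunk → level 3.
Barred Owl eats Wood Thrush → level 4.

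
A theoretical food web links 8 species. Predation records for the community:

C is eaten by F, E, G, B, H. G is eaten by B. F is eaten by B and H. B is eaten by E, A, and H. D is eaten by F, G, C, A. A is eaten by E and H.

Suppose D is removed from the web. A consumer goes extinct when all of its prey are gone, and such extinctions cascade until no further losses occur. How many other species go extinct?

7

Remove D.
Round 1: C (all prey gone) → extinct.
Round 2: G (all prey gone), F (all prey gone) → extinct.
Round 3: B (all prey gone) → extinct.
Round 4: A (all prey gone) → extinct.
Round 5: E (all prey gone), H (all prey gone) → extinct.
No further losses. Total secondary extinctions: 7.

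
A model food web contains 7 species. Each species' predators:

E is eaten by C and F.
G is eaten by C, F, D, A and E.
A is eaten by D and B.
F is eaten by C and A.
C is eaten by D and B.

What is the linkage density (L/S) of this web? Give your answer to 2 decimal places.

There are L = 13 links among S = 7 species.
L/S = 13/7 = 1.8571 ≈ 1.86.

L/S = 1.86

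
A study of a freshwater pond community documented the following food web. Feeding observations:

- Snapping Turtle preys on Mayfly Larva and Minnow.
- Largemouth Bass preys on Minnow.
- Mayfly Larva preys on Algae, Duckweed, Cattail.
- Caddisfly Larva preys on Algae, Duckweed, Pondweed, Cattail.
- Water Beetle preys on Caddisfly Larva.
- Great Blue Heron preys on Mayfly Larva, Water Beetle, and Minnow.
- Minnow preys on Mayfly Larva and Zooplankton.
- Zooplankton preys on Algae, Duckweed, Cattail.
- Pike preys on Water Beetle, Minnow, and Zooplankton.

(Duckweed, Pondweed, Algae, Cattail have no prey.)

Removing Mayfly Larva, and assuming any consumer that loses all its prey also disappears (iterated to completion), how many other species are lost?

Remove Mayfly Larva.
Every predator of it retains at least one other prey: Minnow still has Zooplankton; Great Blue Heron still has Water Beetle, Minnow; Snapping Turtle still has Minnow.
No consumer loses all prey, so no secondary extinctions occur.

0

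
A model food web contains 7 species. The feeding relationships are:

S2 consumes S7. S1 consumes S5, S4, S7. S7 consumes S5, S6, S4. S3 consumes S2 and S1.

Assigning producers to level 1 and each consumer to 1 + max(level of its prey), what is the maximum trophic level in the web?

Producers (level 1): S4, S6, S5.
S4 → S7 → S1 → S3 gives S3 level 4.
No species has a prey at level 4, so no species reaches level 5.

4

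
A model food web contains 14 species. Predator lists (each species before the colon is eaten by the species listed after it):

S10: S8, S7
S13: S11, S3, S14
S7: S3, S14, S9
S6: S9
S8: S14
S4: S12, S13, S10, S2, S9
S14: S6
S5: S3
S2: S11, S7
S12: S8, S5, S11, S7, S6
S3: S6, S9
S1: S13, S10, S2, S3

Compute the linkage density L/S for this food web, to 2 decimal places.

There are L = 30 links among S = 14 species.
L/S = 30/14 = 2.1429 ≈ 2.14.

L/S = 2.14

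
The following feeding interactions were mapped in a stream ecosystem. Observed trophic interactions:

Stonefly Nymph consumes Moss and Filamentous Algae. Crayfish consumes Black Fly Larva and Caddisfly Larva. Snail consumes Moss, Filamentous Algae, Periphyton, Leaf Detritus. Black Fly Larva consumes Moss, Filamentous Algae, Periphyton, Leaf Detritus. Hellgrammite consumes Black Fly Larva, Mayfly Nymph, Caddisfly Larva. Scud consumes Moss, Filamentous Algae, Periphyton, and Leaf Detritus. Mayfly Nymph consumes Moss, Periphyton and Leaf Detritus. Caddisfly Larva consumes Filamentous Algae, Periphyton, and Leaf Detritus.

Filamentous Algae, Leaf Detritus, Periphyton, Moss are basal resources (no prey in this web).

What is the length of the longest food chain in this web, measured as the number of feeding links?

2 links

One longest chain: Filamentous Algae → Black Fly Larva → Crayfish.
It has 3 species and 2 links.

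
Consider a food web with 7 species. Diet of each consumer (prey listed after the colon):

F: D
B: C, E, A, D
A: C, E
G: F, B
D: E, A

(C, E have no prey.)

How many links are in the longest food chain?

4 links

One longest chain: C → A → D → F → G.
It has 5 species and 4 links.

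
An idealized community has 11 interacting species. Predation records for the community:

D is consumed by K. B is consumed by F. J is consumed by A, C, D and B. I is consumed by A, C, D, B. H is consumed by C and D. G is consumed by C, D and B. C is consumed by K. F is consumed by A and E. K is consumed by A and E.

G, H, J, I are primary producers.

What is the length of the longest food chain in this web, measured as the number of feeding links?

3 links

One longest chain: G → D → K → E.
It has 4 species and 3 links.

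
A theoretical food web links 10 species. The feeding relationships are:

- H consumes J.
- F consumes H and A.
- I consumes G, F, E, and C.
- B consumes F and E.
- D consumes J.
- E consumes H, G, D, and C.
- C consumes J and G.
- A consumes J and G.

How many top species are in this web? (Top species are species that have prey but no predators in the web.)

Top species (has prey, but nothing eats it): I, B.
Count: 2.

2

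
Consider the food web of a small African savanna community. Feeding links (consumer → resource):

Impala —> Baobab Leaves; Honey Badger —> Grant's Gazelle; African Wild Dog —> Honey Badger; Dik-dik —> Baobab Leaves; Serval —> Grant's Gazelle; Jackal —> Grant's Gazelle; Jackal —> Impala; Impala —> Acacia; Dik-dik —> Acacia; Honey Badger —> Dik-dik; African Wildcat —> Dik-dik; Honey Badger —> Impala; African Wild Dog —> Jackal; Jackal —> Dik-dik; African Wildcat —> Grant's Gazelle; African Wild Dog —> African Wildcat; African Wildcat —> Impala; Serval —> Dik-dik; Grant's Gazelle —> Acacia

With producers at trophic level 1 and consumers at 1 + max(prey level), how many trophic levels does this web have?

4

Producers (level 1): Baobab Leaves, Acacia.
Baobab Leaves → Dik-dik → African Wildcat → African Wild Dog gives African Wild Dog level 4.
No species has a prey at level 4, so no species reaches level 5.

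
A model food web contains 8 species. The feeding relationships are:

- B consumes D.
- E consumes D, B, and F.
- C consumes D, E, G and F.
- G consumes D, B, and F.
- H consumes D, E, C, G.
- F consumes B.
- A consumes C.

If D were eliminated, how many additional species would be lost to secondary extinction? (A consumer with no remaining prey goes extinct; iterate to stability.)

7

Remove D.
Round 1: B (all prey gone) → extinct.
Round 2: F (all prey gone) → extinct.
Round 3: G (all prey gone), E (all prey gone) → extinct.
Round 4: C (all prey gone) → extinct.
Round 5: H (all prey gone), A (all prey gone) → extinct.
No further losses. Total secondary extinctions: 7.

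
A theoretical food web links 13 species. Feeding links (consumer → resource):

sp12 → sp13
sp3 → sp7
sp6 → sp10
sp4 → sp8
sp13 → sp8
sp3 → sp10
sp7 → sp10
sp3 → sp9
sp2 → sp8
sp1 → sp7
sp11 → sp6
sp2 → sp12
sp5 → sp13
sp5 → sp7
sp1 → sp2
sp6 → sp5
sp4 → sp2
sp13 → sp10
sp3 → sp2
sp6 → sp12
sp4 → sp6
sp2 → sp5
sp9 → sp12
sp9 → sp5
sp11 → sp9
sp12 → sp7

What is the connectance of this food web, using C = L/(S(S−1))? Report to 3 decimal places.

C = 0.167

The web has S = 13 species and L = 26 feeding links.
C = L / (S(S−1)) = 26 / 156 = 0.1667 ≈ 0.167.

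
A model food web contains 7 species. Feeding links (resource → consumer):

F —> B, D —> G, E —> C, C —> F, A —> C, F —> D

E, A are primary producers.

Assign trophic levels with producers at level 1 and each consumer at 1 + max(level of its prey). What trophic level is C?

E is a producer → level 1.
C eats E (level 1); other prey at levels: A 1 → level 2.

Trophic level 2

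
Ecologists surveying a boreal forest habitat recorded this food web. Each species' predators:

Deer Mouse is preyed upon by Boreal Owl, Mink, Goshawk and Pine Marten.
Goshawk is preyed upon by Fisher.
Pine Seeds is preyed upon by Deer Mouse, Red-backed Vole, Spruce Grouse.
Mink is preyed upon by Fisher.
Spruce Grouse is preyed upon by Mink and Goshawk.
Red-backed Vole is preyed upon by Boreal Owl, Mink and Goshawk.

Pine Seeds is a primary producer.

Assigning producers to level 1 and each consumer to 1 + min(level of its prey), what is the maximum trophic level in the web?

Producers (level 1): Pine Seeds.
Following each consumer down to its lowest-level prey: Pine Seeds → Deer Mouse → Goshawk → Fisher (levels 1 through 4).
All prey of Fisher (Goshawk 3, Mink 3) are at level 3 or above, so Fisher is at level 1 + 3 = 4.
Every consumer has at least one prey at level 3 or below, so none exceeds level 4.

4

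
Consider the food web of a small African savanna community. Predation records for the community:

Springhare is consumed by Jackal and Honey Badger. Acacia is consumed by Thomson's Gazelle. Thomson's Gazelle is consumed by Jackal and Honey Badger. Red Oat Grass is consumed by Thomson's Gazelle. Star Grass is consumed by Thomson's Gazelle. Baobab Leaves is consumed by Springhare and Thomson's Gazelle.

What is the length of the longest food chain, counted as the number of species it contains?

3 species

One longest chain: Baobab Leaves → Springhare → Jackal.
It has 3 species and 2 links.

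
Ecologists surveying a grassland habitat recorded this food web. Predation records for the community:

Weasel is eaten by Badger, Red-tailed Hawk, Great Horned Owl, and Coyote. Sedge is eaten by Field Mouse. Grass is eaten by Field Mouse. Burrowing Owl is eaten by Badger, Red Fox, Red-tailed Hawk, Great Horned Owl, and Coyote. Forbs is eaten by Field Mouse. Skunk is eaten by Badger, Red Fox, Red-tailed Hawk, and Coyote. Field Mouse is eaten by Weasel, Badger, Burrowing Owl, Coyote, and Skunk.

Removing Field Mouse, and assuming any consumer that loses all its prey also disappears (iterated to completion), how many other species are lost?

8

Remove Field Mouse.
Round 1: Weasel (all prey gone), Skunk (all prey gone), Burrowing Owl (all prey gone) → extinct.
Round 2: Red-tailed Hawk (all prey gone), Badger (all prey gone), Great Horned Owl (all prey gone), Red Fox (all prey gone), Coyote (all prey gone) → extinct.
No further losses. Total secondary extinctions: 8.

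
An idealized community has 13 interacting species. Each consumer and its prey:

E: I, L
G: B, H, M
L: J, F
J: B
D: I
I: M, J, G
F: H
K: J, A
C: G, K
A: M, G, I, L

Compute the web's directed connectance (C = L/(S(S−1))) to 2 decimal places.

C = 0.13

The web has S = 13 species and L = 21 feeding links.
C = L / (S(S−1)) = 21 / 156 = 0.1346 ≈ 0.13.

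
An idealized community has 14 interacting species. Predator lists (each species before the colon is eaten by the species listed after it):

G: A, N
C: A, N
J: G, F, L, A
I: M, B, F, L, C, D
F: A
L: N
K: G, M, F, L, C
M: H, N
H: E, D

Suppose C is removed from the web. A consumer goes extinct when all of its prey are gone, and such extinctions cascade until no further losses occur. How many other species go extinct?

0

Remove C.
Every predator of it retains at least one other prey: A still has J, G, F; N still has G, M, L.
No consumer loses all prey, so no secondary extinctions occur.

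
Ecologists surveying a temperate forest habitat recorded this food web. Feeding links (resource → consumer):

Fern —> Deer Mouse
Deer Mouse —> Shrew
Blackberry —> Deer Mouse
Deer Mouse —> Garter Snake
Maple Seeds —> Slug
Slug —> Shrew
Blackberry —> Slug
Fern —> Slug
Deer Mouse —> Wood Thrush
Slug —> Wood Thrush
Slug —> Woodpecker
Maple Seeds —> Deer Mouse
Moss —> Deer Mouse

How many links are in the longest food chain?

One longest chain: Fern → Deer Mouse → Garter Snake.
It has 3 species and 2 links.

2 links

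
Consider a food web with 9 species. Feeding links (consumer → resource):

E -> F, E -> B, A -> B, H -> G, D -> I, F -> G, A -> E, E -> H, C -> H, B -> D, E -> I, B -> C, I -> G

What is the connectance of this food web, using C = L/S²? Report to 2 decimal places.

The web has S = 9 species and L = 13 feeding links.
C = L / S² = 13 / 81 = 0.1605 ≈ 0.16.

C = 0.16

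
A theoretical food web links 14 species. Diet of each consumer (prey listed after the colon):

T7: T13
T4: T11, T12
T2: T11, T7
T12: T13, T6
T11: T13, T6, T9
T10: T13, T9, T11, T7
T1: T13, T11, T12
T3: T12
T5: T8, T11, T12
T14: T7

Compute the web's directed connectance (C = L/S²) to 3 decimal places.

C = 0.112

The web has S = 14 species and L = 22 feeding links.
C = L / S² = 22 / 196 = 0.1122 ≈ 0.112.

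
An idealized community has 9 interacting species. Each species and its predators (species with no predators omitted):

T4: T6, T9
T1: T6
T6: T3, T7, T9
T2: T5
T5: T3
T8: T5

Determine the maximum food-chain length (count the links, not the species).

One longest chain: T8 → T5 → T3.
It has 3 species and 2 links.

2 links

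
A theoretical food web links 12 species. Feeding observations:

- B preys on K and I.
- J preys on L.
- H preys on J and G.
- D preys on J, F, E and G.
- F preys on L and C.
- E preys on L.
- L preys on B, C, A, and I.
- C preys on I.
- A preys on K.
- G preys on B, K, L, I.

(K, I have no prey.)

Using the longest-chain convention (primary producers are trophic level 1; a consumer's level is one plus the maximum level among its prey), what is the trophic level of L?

Trophic level 3

I is a producer → level 1.
C eats I → level 2.
L eats C (level 2); other prey at levels: I 1, A 2, B 2 → level 3.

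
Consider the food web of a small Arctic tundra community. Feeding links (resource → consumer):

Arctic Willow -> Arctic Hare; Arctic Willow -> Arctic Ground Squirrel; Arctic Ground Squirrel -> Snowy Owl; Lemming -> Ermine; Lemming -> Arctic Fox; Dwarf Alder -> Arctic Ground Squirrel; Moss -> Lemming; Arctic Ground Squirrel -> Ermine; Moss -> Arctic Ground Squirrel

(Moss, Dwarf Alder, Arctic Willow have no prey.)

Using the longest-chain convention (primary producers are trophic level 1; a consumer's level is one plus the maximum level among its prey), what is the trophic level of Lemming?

Moss is a producer → level 1.
Lemming eats Moss → level 2.

Trophic level 2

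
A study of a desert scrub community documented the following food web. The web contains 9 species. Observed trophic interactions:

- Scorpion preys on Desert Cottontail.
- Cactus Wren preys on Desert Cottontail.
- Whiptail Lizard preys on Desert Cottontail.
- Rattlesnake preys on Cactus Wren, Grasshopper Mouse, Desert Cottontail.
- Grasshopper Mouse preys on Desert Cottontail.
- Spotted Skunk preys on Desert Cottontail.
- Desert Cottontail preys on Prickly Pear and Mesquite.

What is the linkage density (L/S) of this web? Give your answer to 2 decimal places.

L/S = 1.11

There are L = 10 links among S = 9 species.
L/S = 10/9 = 1.1111 ≈ 1.11.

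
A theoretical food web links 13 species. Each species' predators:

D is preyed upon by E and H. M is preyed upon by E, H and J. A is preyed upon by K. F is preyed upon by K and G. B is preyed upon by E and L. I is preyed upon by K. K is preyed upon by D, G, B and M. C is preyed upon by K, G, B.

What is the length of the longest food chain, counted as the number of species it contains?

4 species

One longest chain: A → K → M → H.
It has 4 species and 3 links.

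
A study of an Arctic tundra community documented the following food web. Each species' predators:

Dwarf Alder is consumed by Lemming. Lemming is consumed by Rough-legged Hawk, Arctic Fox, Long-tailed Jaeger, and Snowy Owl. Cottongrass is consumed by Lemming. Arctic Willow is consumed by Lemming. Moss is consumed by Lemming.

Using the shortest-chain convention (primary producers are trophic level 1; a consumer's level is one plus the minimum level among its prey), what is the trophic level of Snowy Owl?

Cottongrass is a producer → level 1.
Lemming eats Cottongrass → level 2.
Snowy Owl eats Lemming → level 3.
No prey of Snowy Owl is below level 2, so 3 is the minimum.

Trophic level 3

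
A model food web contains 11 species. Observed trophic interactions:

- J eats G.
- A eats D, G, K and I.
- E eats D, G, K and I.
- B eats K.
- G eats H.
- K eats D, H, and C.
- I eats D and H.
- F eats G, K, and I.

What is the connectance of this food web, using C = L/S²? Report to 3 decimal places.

The web has S = 11 species and L = 19 feeding links.
C = L / S² = 19 / 121 = 0.1570 ≈ 0.157.

C = 0.157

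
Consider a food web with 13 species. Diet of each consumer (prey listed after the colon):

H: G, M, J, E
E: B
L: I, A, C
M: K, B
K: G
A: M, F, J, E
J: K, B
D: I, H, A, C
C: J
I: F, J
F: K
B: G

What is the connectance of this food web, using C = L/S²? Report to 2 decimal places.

The web has S = 13 species and L = 26 feeding links.
C = L / S² = 26 / 169 = 0.1538 ≈ 0.15.

C = 0.15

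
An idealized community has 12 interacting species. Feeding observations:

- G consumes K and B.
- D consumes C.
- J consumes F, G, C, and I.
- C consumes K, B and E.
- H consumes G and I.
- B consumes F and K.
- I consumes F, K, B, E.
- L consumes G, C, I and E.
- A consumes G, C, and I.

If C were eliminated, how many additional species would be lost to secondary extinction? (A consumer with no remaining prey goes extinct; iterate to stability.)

1

Remove C.
Round 1: D (all prey gone) → extinct.
No further losses. Total secondary extinctions: 1.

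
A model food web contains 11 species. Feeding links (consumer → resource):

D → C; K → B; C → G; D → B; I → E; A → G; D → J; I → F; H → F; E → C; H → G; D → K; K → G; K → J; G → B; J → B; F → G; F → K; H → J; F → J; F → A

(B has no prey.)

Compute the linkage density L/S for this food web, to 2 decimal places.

There are L = 21 links among S = 11 species.
L/S = 21/11 = 1.9091 ≈ 1.91.

L/S = 1.91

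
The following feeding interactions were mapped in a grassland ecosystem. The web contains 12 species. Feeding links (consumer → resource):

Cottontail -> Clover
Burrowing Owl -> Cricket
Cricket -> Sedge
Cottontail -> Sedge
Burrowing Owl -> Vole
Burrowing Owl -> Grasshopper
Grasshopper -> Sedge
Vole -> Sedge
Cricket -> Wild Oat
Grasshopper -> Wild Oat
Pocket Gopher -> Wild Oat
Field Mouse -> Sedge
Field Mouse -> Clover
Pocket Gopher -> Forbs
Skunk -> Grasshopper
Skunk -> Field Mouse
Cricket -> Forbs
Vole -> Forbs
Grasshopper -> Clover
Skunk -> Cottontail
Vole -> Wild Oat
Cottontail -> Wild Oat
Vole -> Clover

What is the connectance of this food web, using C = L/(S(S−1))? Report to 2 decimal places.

The web has S = 12 species and L = 23 feeding links.
C = L / (S(S−1)) = 23 / 132 = 0.1742 ≈ 0.17.

C = 0.17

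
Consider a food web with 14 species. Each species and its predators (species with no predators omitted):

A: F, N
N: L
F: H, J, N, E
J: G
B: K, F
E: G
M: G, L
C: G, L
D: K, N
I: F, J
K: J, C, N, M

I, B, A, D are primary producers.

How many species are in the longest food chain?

4 species

One longest chain: B → K → C → G.
It has 4 species and 3 links.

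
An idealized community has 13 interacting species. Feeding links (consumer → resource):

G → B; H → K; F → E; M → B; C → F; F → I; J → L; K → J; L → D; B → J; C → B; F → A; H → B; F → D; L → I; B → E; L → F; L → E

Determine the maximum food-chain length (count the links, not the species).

5 links

One longest chain: A → F → L → J → K → H.
It has 6 species and 5 links.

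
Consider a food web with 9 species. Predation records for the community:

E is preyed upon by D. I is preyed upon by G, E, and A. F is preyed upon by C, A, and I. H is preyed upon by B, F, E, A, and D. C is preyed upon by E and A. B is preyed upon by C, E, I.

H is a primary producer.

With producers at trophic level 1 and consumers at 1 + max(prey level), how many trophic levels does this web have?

5

Producers (level 1): H.
H → F → I → E → D gives D level 5.
No species has a prey at level 5, so no species reaches level 6.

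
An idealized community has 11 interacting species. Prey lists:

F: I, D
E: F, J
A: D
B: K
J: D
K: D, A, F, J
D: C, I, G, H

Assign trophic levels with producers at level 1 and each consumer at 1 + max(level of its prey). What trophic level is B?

Trophic level 5

C is a producer → level 1.
D eats C (level 1); other prey at levels: I 1, G 1, H 1 → level 2.
A eats D → level 3.
K eats A (level 3); other prey at levels: D 2, F 3, J 3 → level 4.
B eats K → level 5.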